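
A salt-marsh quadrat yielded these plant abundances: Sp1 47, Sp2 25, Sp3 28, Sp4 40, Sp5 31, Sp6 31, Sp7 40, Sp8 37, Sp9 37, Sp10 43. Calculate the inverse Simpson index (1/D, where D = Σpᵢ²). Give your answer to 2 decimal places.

9.67

Total N = 47+25+28+40+31+31+40+37+37+43 = 359, so the proportions are 0.130919, 0.069638, 0.077994, 0.111421, 0.086351, 0.086351, 0.111421, 0.103064, 0.103064, 0.119777 (working shown to 6 dp, full precision carried).
D = 0.130919² + 0.069638² + 0.077994² + 0.111421² + 0.086351² + 0.086351² + 0.111421² + 0.103064² + 0.103064² + 0.119777² = 0.017140 + 0.004849 + 0.006083 + 0.012415 + 0.007456 + 0.007456 + 0.012415 + 0.010622 + 0.010622 + 0.014347 = 0.103405.
So 1/D = 9.6707, i.e. 9.67 to 2 decimal places.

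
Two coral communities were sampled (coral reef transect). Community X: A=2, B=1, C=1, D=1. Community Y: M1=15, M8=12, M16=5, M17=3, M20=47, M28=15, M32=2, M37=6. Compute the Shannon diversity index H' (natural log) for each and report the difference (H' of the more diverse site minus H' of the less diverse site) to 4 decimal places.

0.3170

Community X: N=5, proportions 0.4, 0.2, 0.2, 0.2, giving H' = 1.332179 (working shown to 6 dp, full precision carried).
Community Y: N=105, proportions 0.142857, 0.114286, 0.047619, 0.028571, 0.447619, 0.142857, 0.019048, 0.057143, giving H' = 1.649225.
Difference = |1.332179 − 1.649225| = 0.317046, i.e. 0.3170 to 4 decimal places.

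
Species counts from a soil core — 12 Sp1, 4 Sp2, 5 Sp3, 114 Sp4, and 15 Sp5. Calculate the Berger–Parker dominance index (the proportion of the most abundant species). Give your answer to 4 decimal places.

Total N = 12+4+5+114+15 = 150, so the proportions are 0.08, 0.026667, 0.033333, 0.76, 0.1 (working shown to 6 dp, full precision carried).
The largest proportion is 0.76, i.e. d = 0.7600 to 4 decimal places.

0.7600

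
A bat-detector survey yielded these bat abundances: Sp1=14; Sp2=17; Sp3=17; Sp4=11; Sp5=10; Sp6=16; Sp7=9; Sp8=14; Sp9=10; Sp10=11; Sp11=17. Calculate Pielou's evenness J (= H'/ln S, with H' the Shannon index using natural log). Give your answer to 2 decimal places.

Total N = 14+17+17+11+10+16+9+14+10+11+17 = 146, so the proportions are 0.0959, 0.1164, 0.1164, 0.0753, 0.0685, 0.1096, 0.0616, 0.0959, 0.0685, 0.0753, 0.1164 (working shown to 4 dp, full precision carried).
H' = −Σ pᵢ ln pᵢ = −((-0.2248) + (-0.2504) + (-0.2504) + (-0.1948) + (-0.1836) + (-0.2423) + (-0.1718) + (-0.2248) + (-0.1836) + (-0.1948) + (-0.2504)) = 2.3718.
With S = 11 species, ln S = 2.3979, so J = 2.3718/2.3979 = 0.9891, i.e. 0.99 to 2 decimal places.

0.99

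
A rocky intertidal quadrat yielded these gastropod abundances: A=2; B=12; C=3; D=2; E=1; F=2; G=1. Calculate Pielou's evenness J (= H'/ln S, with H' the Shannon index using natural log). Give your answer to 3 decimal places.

0.779

Total N = 2+12+3+2+1+2+1 = 23, so the proportions are 0.08696, 0.52174, 0.13043, 0.08696, 0.04348, 0.08696, 0.04348 (working shown to 5 dp, full precision carried).
H' = −Σ pᵢ ln pᵢ = −((-0.21238) + (-0.33944) + (-0.26568) + (-0.21238) + (-0.13633) + (-0.21238) + (-0.13633)) = 1.51490.
With S = 7 species, ln S = 1.94591, so J = 1.51490/1.94591 = 0.77851, i.e. 0.779 to 3 decimal places.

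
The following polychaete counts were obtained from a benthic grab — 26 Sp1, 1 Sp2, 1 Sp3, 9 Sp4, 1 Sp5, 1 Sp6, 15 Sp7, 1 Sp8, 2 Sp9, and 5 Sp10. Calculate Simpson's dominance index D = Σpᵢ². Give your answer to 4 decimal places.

0.2643

Total N = 26+1+1+9+1+1+15+1+2+5 = 62, so the proportions are 0.419355, 0.016129, 0.016129, 0.145161, 0.016129, 0.016129, 0.241935, 0.016129, 0.032258, 0.080645 (working shown to 6 dp, full precision carried).
D = 0.419355² + 0.016129² + 0.016129² + 0.145161² + 0.016129² + 0.016129² + 0.241935² + 0.016129² + 0.032258² + 0.080645² = 0.175858 + 0.000260 + 0.000260 + 0.021072 + 0.000260 + 0.000260 + 0.058533 + 0.000260 + 0.001041 + 0.006504 = 0.264308.
To 4 decimal places, D = 0.2643.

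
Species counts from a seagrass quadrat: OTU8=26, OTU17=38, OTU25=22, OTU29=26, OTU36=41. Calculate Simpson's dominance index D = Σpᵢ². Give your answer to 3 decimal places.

0.212

Total N = 26+38+22+26+41 = 153, so the proportions are 0.16993, 0.24837, 0.14379, 0.16993, 0.26797 (working shown to 5 dp, full precision carried).
D = 0.16993² + 0.24837² + 0.14379² + 0.16993² + 0.26797² = 0.02888 + 0.06169 + 0.02068 + 0.02888 + 0.07181 = 0.21193.
To 3 decimal places, D = 0.212.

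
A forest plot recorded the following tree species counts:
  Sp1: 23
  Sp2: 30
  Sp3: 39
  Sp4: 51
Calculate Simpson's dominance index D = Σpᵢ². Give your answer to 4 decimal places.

0.2715

Total N = 23+30+39+51 = 143, so the proportions are 0.160839, 0.20979, 0.272727, 0.356643 (working shown to 6 dp, full precision carried).
D = 0.160839² + 0.20979² + 0.272727² + 0.356643² = 0.025869 + 0.044012 + 0.074380 + 0.127194 = 0.271456.
To 4 decimal places, D = 0.2715.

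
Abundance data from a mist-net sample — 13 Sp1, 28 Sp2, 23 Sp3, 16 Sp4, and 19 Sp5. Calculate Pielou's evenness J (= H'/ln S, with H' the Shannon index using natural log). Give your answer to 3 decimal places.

0.978

Total N = 13+28+23+16+19 = 99, so the proportions are 0.13131, 0.28283, 0.23232, 0.16162, 0.19192 (working shown to 5 dp, full precision carried).
H' = −Σ pᵢ ln pᵢ = −((-0.26659) + (-0.35719) + (-0.33910) + (-0.29455) + (-0.31680)) = 1.57423.
With S = 5 species, ln S = 1.60944, so J = 1.57423/1.60944 = 0.97812, i.e. 0.978 to 3 decimal places.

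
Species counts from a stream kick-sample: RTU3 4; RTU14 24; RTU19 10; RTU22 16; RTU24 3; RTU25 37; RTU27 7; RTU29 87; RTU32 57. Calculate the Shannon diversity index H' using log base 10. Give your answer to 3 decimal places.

0.761

Total N = 4+24+10+16+3+37+7+87+57 = 245, so the proportions are 0.01633, 0.09796, 0.04082, 0.06531, 0.01224, 0.15102, 0.02857, 0.3551, 0.23265 (working shown to 5 dp, full precision carried).
Each pᵢ log₁₀ pᵢ term: 0.01633×(-1.78711)=-0.02918, 0.09796×(-1.00895)=-0.09884, 0.04082×(-1.38917)=-0.05670, 0.06531×(-1.18505)=-0.07739, 0.01224×(-1.91204)=-0.02341, 0.15102×(-0.82096)=-0.12398, 0.02857×(-1.54407)=-0.04412, 0.3551×(-0.44965)=-0.15967, 0.23265×(-0.63329)=-0.14734.
Sum = -0.76062, so H' = 0.761.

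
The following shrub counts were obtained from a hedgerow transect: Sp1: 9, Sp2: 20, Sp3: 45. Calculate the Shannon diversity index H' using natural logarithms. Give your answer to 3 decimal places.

Total N = 9+20+45 = 74, so the proportions are 0.12162, 0.27027, 0.60811 (working shown to 5 dp, full precision carried).
Each pᵢ ln pᵢ term: 0.12162×(-2.10684)=-0.25624, 0.27027×(-1.30833)=-0.35360, 0.60811×(-0.49740)=-0.30247.
Sum = -0.91232, so H' = 0.912.

0.912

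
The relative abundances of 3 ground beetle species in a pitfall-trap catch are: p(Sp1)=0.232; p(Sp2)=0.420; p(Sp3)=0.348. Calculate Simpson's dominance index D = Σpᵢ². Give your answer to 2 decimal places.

D = 0.232² + 0.42² + 0.348² = 0.0538 + 0.1764 + 0.1211 = 0.3513 (working shown to 4 dp, full precision carried).
To 2 decimal places, D = 0.35.

0.35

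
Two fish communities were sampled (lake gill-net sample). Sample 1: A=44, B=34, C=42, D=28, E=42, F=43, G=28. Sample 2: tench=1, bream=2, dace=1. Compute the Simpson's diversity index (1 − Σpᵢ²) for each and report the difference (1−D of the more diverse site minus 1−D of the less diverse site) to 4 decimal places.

0.2277

Sample 1: N=261, proportions 0.168582, 0.130268, 0.16092, 0.10728, 0.16092, 0.164751, 0.10728, giving 1−D = 0.852659 (working shown to 6 dp, full precision carried).
Sample 2: N=4, proportions 0.25, 0.5, 0.25, giving 1−D = 0.625000.
Difference = |0.852659 − 0.625000| = 0.227659, i.e. 0.2277 to 4 decimal places.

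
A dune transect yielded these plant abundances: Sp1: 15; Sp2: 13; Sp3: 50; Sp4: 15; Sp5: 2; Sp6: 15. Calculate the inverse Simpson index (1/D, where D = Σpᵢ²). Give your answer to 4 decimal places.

Total N = 15+13+50+15+2+15 = 110, so the proportions are 0.13636364, 0.11818182, 0.45454545, 0.13636364, 0.01818182, 0.13636364 (working shown to 8 dp, full precision carried).
D = 0.13636364² + 0.11818182² + 0.45454545² + 0.13636364² + 0.01818182² + 0.13636364² = 0.01859504 + 0.01396694 + 0.20661157 + 0.01859504 + 0.00033058 + 0.01859504 = 0.27669421.
So 1/D = 3.614098, i.e. 3.6141 to 4 decimal places.

3.6141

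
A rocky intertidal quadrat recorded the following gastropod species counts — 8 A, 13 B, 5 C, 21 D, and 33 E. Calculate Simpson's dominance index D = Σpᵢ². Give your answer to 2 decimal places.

0.28

Total N = 8+13+5+21+33 = 80, so the proportions are 0.1, 0.1625, 0.0625, 0.2625, 0.4125 (working shown to 4 dp, full precision carried).
D = 0.1² + 0.1625² + 0.0625² + 0.2625² + 0.4125² = 0.0100 + 0.0264 + 0.0039 + 0.0689 + 0.1702 = 0.2794.
To 2 decimal places, D = 0.28.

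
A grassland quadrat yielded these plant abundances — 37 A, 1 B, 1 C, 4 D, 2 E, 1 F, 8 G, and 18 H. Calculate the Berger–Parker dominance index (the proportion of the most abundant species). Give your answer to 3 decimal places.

Total N = 37+1+1+4+2+1+8+18 = 72, so the proportions are 0.51389, 0.01389, 0.01389, 0.05556, 0.02778, 0.01389, 0.11111, 0.25 (working shown to 5 dp, full precision carried).
The largest proportion is 0.51389, i.e. d = 0.514 to 3 decimal places.

0.514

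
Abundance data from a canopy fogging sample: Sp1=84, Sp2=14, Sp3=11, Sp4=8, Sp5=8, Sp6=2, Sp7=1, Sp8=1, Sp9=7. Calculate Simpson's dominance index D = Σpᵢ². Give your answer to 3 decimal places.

Total N = 84+14+11+8+8+2+1+1+7 = 136, so the proportions are 0.61765, 0.10294, 0.08088, 0.05882, 0.05882, 0.01471, 0.00735, 0.00735, 0.05147 (working shown to 5 dp, full precision carried).
D = 0.61765² + 0.10294² + 0.08088² + 0.05882² + 0.05882² + 0.01471² + 0.00735² + 0.00735² + 0.05147² = 0.38149 + 0.01060 + 0.00654 + 0.00346 + 0.00346 + 0.00022 + 0.00005 + 0.00005 + 0.00265 = 0.40852.
To 3 decimal places, D = 0.409.

0.409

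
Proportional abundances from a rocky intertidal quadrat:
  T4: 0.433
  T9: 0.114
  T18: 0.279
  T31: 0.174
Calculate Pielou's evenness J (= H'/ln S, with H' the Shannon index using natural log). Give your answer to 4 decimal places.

H' = −Σ pᵢ ln pᵢ = −((-0.362429) + (-0.247557) + (-0.356156) + (-0.304274)) = 1.270416 (working shown to 6 dp, full precision carried).
With S = 4 species, ln S = 1.386294, so J = 1.270416/1.386294 = 0.916411, i.e. 0.9164 to 4 decimal places.

0.9164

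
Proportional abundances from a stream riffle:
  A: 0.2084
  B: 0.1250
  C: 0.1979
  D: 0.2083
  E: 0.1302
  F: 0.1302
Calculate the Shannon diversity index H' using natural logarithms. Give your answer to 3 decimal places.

Each pᵢ ln pᵢ term (working shown to 5 dp, full precision carried): 0.2084×(-1.56830)=-0.32683, 0.125×(-2.07944)=-0.25993, 0.1979×(-1.61999)=-0.32060, 0.2083×(-1.56878)=-0.32678, 0.1302×(-2.03868)=-0.26544, 0.1302×(-2.03868)=-0.26544.
Sum = -1.76501, so H' = 1.765.

1.765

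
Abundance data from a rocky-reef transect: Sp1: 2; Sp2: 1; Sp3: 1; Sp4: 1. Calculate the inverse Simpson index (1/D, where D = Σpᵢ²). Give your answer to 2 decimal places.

Total N = 2+1+1+1 = 5, so the proportions are 0.4, 0.2, 0.2, 0.2 (working shown to 6 dp, full precision carried).
D = 0.4² + 0.2² + 0.2² + 0.2² = 0.160000 + 0.040000 + 0.040000 + 0.040000 = 0.280000.
So 1/D = 3.5714, i.e. 3.57 to 2 decimal places.

3.57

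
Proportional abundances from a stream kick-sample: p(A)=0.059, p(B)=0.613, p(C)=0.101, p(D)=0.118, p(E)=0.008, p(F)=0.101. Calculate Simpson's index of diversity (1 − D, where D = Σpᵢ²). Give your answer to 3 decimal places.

0.586

D = 0.059² + 0.613² + 0.101² + 0.118² + 0.008² + 0.101² = 0.00348 + 0.37577 + 0.01020 + 0.01392 + 0.00006 + 0.01020 = 0.41364 (working shown to 5 dp, full precision carried).
So 1 − D = 0.58636, i.e. 0.586 to 3 decimal places.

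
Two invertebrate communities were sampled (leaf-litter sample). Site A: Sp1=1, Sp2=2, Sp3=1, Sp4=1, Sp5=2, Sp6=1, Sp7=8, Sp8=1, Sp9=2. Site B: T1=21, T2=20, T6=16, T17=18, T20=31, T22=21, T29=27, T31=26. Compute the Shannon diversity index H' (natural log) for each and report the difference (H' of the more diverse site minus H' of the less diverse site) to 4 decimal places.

0.2078

Site A: N=19, proportions 0.052632, 0.105263, 0.052632, 0.052632, 0.105263, 0.052632, 0.421053, 0.052632, 0.105263, giving H' = 1.849996 (working shown to 6 dp, full precision carried).
Site B: N=180, proportions 0.116667, 0.111111, 0.088889, 0.1, 0.172222, 0.116667, 0.15, 0.144444, giving H' = 2.057821.
Difference = |1.849996 − 2.057821| = 0.207825, i.e. 0.2078 to 4 decimal places.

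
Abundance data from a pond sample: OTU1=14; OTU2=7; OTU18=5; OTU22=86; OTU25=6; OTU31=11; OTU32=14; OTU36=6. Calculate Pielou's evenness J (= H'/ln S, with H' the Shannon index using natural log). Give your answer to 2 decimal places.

Total N = 14+7+5+86+6+11+14+6 = 149, so the proportions are 0.094, 0.047, 0.0336, 0.5772, 0.0403, 0.0738, 0.094, 0.0403 (working shown to 4 dp, full precision carried).
H' = −Σ pᵢ ln pᵢ = −((-0.2222) + (-0.1437) + (-0.1139) + (-0.3172) + (-0.1293) + (-0.1924) + (-0.2222) + (-0.1293)) = 1.4703.
With S = 8 species, ln S = 2.0794, so J = 1.4703/2.0794 = 0.7071, i.e. 0.71 to 2 decimal places.

0.71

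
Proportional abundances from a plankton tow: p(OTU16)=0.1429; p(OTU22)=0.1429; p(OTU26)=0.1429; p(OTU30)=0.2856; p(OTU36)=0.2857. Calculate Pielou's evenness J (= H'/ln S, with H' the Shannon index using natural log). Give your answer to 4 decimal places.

H' = −Σ pᵢ ln pᵢ = −((-0.278028) + (-0.278028) + (-0.278028) + (-0.357903) + (-0.357929)) = 1.549915 (working shown to 6 dp, full precision carried).
With S = 5 species, ln S = 1.609438, so J = 1.549915/1.609438 = 0.963016, i.e. 0.9630 to 4 decimal places.

0.9630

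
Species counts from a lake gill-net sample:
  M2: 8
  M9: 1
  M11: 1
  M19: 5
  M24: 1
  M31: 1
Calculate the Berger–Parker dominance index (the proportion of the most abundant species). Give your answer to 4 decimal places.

0.4706

Total N = 8+1+1+5+1+1 = 17, so the proportions are 0.470588, 0.058824, 0.058824, 0.294118, 0.058824, 0.058824 (working shown to 6 dp, full precision carried).
The largest proportion is 0.470588, i.e. d = 0.4706 to 4 decimal places.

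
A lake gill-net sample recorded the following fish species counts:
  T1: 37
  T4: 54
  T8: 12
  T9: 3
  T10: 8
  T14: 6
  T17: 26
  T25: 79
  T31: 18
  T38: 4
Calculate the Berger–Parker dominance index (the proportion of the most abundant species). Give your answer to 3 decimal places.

Total N = 37+54+12+3+8+6+26+79+18+4 = 247, so the proportions are 0.1498, 0.21862, 0.04858, 0.01215, 0.03239, 0.02429, 0.10526, 0.31984, 0.07287, 0.01619 (working shown to 5 dp, full precision carried).
The largest proportion is 0.31984, i.e. d = 0.320 to 3 decimal places.

0.320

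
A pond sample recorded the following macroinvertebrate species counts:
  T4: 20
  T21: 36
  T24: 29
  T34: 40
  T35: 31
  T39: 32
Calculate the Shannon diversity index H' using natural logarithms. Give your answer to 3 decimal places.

1.771

Total N = 20+36+29+40+31+32 = 188, so the proportions are 0.10638, 0.19149, 0.15426, 0.21277, 0.16489, 0.17021 (working shown to 5 dp, full precision carried).
Each pᵢ ln pᵢ term: 0.10638×(-2.24071)=-0.23837, 0.19149×(-1.65292)=-0.31652, 0.15426×(-1.86915)=-0.28833, 0.21277×(-1.54756)=-0.32927, 0.16489×(-1.80245)=-0.29721, 0.17021×(-1.77071)=-0.30140.
Sum = -1.77109, so H' = 1.771.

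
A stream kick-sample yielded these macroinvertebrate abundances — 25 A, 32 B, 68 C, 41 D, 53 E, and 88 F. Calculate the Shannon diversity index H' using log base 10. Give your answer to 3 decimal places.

Total N = 25+32+68+41+53+88 = 307, so the proportions are 0.08143, 0.10423, 0.2215, 0.13355, 0.17264, 0.28664 (working shown to 5 dp, full precision carried).
Each pᵢ log₁₀ pᵢ term: 0.08143×(-1.08920)=-0.08870, 0.10423×(-0.98199)=-0.10236, 0.2215×(-0.65463)=-0.14500, 0.13355×(-0.87435)=-0.11677, 0.17264×(-0.76286)=-0.13170, 0.28664×(-0.54266)=-0.15555.
Sum = -0.74007, so H' = 0.740.

0.740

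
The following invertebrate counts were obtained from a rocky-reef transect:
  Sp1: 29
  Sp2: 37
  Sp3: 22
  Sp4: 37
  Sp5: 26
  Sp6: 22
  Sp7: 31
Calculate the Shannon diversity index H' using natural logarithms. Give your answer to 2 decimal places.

1.93

Total N = 29+37+22+37+26+22+31 = 204, so the proportions are 0.1422, 0.1814, 0.1078, 0.1814, 0.1275, 0.1078, 0.152 (working shown to 4 dp, full precision carried).
Each pᵢ ln pᵢ term: 0.1422×(-1.9508)=-0.2773, 0.1814×(-1.7072)=-0.3096, 0.1078×(-2.2271)=-0.2402, 0.1814×(-1.7072)=-0.3096, 0.1275×(-2.0600)=-0.2626, 0.1078×(-2.2271)=-0.2402, 0.152×(-1.8841)=-0.2863.
Sum = -1.9258, so H' = 1.93.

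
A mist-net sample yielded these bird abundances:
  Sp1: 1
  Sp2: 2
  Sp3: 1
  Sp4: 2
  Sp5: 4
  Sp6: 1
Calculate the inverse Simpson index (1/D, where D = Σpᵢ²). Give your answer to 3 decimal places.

4.481

Total N = 1+2+1+2+4+1 = 11, so the proportions are 0.0909091, 0.1818182, 0.0909091, 0.1818182, 0.3636364, 0.0909091 (working shown to 7 dp, full precision carried).
D = 0.0909091² + 0.1818182² + 0.0909091² + 0.1818182² + 0.3636364² + 0.0909091² = 0.0082645 + 0.0330579 + 0.0082645 + 0.0330579 + 0.1322314 + 0.0082645 = 0.2231405.
So 1/D = 4.48148, i.e. 4.481 to 3 decimal places.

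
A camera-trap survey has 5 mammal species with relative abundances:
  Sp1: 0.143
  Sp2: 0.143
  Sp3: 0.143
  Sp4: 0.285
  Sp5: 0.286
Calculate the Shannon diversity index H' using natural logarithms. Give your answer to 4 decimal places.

1.5501

Each pᵢ ln pᵢ term (working shown to 6 dp, full precision carried): 0.143×(-1.944911)=-0.278122, 0.143×(-1.944911)=-0.278122, 0.143×(-1.944911)=-0.278122, 0.285×(-1.255266)=-0.357751, 0.286×(-1.251763)=-0.358004.
Sum = -1.550122, so H' = 1.5501.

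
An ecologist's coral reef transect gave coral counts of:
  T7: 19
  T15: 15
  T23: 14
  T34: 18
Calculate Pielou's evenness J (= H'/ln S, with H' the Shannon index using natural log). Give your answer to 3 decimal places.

0.994

Total N = 19+15+14+18 = 66, so the proportions are 0.28788, 0.22727, 0.21212, 0.27273 (working shown to 5 dp, full precision carried).
H' = −Σ pᵢ ln pᵢ = −((-0.35847) + (-0.33673) + (-0.32891) + (-0.35435)) = 1.37846.
With S = 4 species, ln S = 1.38629, so J = 1.37846/1.38629 = 0.99435, i.e. 0.994 to 3 decimal places.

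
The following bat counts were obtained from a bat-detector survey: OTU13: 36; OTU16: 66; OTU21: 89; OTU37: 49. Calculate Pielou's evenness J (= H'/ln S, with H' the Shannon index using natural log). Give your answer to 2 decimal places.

0.96

Total N = 36+66+89+49 = 240, so the proportions are 0.15, 0.275, 0.3708, 0.2042 (working shown to 4 dp, full precision carried).
H' = −Σ pᵢ ln pᵢ = −((-0.2846) + (-0.3550) + (-0.3679) + (-0.3244)) = 1.3318.
With S = 4 species, ln S = 1.3863, so J = 1.3318/1.3863 = 0.9607, i.e. 0.96 to 2 decimal places.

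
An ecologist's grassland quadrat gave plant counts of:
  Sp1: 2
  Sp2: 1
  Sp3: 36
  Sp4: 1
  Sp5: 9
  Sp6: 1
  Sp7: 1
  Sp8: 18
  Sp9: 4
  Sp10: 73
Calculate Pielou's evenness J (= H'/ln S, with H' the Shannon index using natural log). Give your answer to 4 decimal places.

0.6147

Total N = 2+1+36+1+9+1+1+18+4+73 = 146, so the proportions are 0.013699, 0.006849, 0.246575, 0.006849, 0.061644, 0.006849, 0.006849, 0.123288, 0.027397, 0.5 (working shown to 6 dp, full precision carried).
H' = −Σ pᵢ ln pᵢ = −((-0.058773) + (-0.034134) + (-0.345227) + (-0.034134) + (-0.171763) + (-0.034134) + (-0.034134) + (-0.258070) + (-0.098557) + (-0.346574)) = 1.415501.
With S = 10 species, ln S = 2.302585, so J = 1.415501/2.302585 = 0.614744, i.e. 0.6147 to 4 decimal places.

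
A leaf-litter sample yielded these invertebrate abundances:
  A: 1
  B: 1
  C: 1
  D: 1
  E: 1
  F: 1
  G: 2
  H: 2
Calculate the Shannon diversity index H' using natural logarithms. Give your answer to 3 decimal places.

Total N = 1+1+1+1+1+1+2+2 = 10, so the proportions are 0.1, 0.1, 0.1, 0.1, 0.1, 0.1, 0.2, 0.2 (working shown to 5 dp, full precision carried).
Each pᵢ ln pᵢ term: 0.1×(-2.30259)=-0.23026, 0.1×(-2.30259)=-0.23026, 0.1×(-2.30259)=-0.23026, 0.1×(-2.30259)=-0.23026, 0.1×(-2.30259)=-0.23026, 0.1×(-2.30259)=-0.23026, 0.2×(-1.60944)=-0.32189, 0.2×(-1.60944)=-0.32189.
Sum = -2.02533, so H' = 2.025.

2.025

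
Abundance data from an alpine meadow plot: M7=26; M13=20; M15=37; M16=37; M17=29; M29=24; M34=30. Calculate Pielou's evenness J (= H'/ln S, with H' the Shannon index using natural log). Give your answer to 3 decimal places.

0.989

Total N = 26+20+37+37+29+24+30 = 203, so the proportions are 0.12808, 0.09852, 0.18227, 0.18227, 0.14286, 0.11823, 0.14778 (working shown to 5 dp, full precision carried).
H' = −Σ pᵢ ln pᵢ = −((-0.26322) + (-0.22832) + (-0.31027) + (-0.31027) + (-0.27799) + (-0.25243) + (-0.28256)) = 1.92506.
With S = 7 species, ln S = 1.94591, so J = 1.92506/1.94591 = 0.98928, i.e. 0.989 to 3 decimal places.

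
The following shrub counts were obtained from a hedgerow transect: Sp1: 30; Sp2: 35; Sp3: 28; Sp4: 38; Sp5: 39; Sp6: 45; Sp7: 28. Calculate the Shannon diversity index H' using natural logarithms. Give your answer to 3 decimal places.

Total N = 30+35+28+38+39+45+28 = 243, so the proportions are 0.12346, 0.14403, 0.11523, 0.15638, 0.16049, 0.18519, 0.11523 (working shown to 5 dp, full precision carried).
Each pᵢ ln pᵢ term: 0.12346×(-2.09186)=-0.25825, 0.14403×(-1.93771)=-0.27909, 0.11523×(-2.16086)=-0.24899, 0.15638×(-1.85548)=-0.29016, 0.16049×(-1.82950)=-0.29362, 0.18519×(-1.68640)=-0.31230, 0.11523×(-2.16086)=-0.24899.
Sum = -1.93140, so H' = 1.931.

1.931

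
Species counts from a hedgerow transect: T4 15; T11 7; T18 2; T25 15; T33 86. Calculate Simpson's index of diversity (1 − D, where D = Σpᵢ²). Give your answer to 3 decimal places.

0.494

Total N = 15+7+2+15+86 = 125, so the proportions are 0.12, 0.056, 0.016, 0.12, 0.688 (working shown to 5 dp, full precision carried).
D = 0.12² + 0.056² + 0.016² + 0.12² + 0.688² = 0.01440 + 0.00314 + 0.00026 + 0.01440 + 0.47334 = 0.50554.
So 1 − D = 0.49446, i.e. 0.494 to 3 decimal places.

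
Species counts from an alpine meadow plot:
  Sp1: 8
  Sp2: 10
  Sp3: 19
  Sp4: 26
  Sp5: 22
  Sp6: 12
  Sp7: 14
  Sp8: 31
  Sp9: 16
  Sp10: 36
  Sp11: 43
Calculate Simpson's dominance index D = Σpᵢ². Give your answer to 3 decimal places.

0.114

Total N = 8+10+19+26+22+12+14+31+16+36+43 = 237, so the proportions are 0.03376, 0.04219, 0.08017, 0.1097, 0.09283, 0.05063, 0.05907, 0.1308, 0.06751, 0.1519, 0.18143 (working shown to 5 dp, full precision carried).
D = 0.03376² + 0.04219² + 0.08017² + 0.1097² + 0.09283² + 0.05063² + 0.05907² + 0.1308² + 0.06751² + 0.1519² + 0.18143² = 0.00114 + 0.00178 + 0.00643 + 0.01204 + 0.00862 + 0.00256 + 0.00349 + 0.01711 + 0.00456 + 0.02307 + 0.03292 = 0.11371.
To 3 decimal places, D = 0.114.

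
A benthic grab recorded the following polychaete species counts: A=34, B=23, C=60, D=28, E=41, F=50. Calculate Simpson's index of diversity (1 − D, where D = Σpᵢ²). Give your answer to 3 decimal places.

Total N = 34+23+60+28+41+50 = 236, so the proportions are 0.14407, 0.09746, 0.25424, 0.11864, 0.17373, 0.21186 (working shown to 5 dp, full precision carried).
D = 0.14407² + 0.09746² + 0.25424² + 0.11864² + 0.17373² + 0.21186² = 0.02076 + 0.00950 + 0.06464 + 0.01408 + 0.03018 + 0.04489 = 0.18403.
So 1 − D = 0.81597, i.e. 0.816 to 3 decimal places.

0.816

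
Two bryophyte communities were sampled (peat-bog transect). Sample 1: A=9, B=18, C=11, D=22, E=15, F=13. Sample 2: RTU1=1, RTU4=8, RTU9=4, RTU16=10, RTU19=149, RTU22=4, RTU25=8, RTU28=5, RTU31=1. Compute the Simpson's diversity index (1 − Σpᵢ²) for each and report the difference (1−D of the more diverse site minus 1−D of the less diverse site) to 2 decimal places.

Sample 1: N=88, proportions 0.1023, 0.2045, 0.125, 0.25, 0.1705, 0.1477, giving 1−D = 0.8187 (working shown to 4 dp, full precision carried).
Sample 2: N=190, proportions 0.0053, 0.0421, 0.0211, 0.0526, 0.7842, 0.0211, 0.0421, 0.0263, 0.0053, giving 1−D = 0.3771.
Difference = |0.8187 − 0.3771| = 0.4416, i.e. 0.44 to 2 decimal places.

0.44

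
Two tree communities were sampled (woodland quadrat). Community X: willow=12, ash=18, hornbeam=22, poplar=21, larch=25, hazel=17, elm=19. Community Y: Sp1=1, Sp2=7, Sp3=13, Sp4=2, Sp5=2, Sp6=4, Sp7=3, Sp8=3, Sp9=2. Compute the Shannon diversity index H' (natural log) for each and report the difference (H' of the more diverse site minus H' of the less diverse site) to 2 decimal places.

0.02

Community X: N=134, proportions 0.08955, 0.13433, 0.16418, 0.15672, 0.18657, 0.12687, 0.14179, giving H' = 1.92497 (working shown to 5 dp, full precision carried).
Community Y: N=37, proportions 0.02703, 0.18919, 0.35135, 0.05405, 0.05405, 0.10811, 0.08108, 0.08108, 0.05405, giving H' = 1.90115.
Difference = |1.92497 − 1.90115| = 0.02382, i.e. 0.02 to 2 decimal places.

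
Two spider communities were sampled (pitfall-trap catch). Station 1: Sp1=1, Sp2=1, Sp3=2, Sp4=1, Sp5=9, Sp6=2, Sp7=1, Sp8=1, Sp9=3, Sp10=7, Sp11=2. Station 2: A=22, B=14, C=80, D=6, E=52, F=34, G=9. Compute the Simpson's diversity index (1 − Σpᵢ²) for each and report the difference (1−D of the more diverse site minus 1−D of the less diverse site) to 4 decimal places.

0.0615

Station 1: N=30, proportions 0.03333333333, 0.03333333333, 0.06666666667, 0.03333333333, 0.3, 0.06666666667, 0.03333333333, 0.03333333333, 0.1, 0.23333333333, 0.06666666667, giving 1−D = 0.82666666667 (working shown to 11 dp, full precision carried).
Station 2: N=217, proportions 0.10138248848, 0.06451612903, 0.36866359447, 0.02764976959, 0.23963133641, 0.15668202765, 0.04147465438, giving 1−D = 0.76518932235.
Difference = |0.82666666667 − 0.76518932235| = 0.06147734432, i.e. 0.0615 to 4 decimal places.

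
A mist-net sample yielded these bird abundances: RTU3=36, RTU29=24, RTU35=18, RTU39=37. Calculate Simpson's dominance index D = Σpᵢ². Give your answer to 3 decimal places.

0.270

Total N = 36+24+18+37 = 115, so the proportions are 0.31304, 0.2087, 0.15652, 0.32174 (working shown to 5 dp, full precision carried).
D = 0.31304² + 0.2087² + 0.15652² + 0.32174² = 0.09800 + 0.04355 + 0.02450 + 0.10352 = 0.26957.
To 3 decimal places, D = 0.270.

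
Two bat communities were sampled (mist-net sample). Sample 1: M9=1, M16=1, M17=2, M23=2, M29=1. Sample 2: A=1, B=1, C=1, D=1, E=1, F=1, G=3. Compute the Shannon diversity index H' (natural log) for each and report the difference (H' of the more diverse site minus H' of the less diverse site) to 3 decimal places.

Sample 1: N=7, proportions 0.14286, 0.14286, 0.28571, 0.28571, 0.14286, giving H' = 1.54983 (working shown to 5 dp, full precision carried).
Sample 2: N=9, proportions 0.11111, 0.11111, 0.11111, 0.11111, 0.11111, 0.11111, 0.33333, giving H' = 1.83102.
Difference = |1.54983 − 1.83102| = 0.28119, i.e. 0.281 to 3 decimal places.

0.281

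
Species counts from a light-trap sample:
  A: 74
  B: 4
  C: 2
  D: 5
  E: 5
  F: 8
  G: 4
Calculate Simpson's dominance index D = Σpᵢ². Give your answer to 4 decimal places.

Total N = 74+4+2+5+5+8+4 = 102, so the proportions are 0.72549, 0.039216, 0.019608, 0.04902, 0.04902, 0.078431, 0.039216 (working shown to 6 dp, full precision carried).
D = 0.72549² + 0.039216² + 0.019608² + 0.04902² + 0.04902² + 0.078431² + 0.039216² = 0.526336 + 0.001538 + 0.000384 + 0.002403 + 0.002403 + 0.006151 + 0.001538 = 0.540754.
To 4 decimal places, D = 0.5408.

0.5408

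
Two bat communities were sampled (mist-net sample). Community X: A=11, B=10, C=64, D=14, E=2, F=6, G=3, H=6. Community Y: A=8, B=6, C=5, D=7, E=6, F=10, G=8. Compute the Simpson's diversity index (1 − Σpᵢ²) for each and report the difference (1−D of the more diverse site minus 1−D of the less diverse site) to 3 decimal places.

0.192

Community X: N=116, proportions 0.09483, 0.08621, 0.55172, 0.12069, 0.01724, 0.05172, 0.02586, 0.05172, giving 1−D = 0.65829 (working shown to 5 dp, full precision carried).
Community Y: N=50, proportions 0.16, 0.12, 0.1, 0.14, 0.12, 0.2, 0.16, giving 1−D = 0.85040.
Difference = |0.65829 − 0.85040| = 0.19211, i.e. 0.192 to 3 decimal places.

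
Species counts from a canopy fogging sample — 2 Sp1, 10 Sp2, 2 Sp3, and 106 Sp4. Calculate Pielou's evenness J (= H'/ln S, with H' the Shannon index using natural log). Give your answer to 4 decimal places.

0.3269

Total N = 2+10+2+106 = 120, so the proportions are 0.016667, 0.083333, 0.016667, 0.883333 (working shown to 6 dp, full precision carried).
H' = −Σ pᵢ ln pᵢ = −((-0.068239) + (-0.207076) + (-0.068239) + (-0.109580)) = 0.453134.
With S = 4 species, ln S = 1.386294, so J = 0.453134/1.386294 = 0.326867, i.e. 0.3269 to 4 decimal places.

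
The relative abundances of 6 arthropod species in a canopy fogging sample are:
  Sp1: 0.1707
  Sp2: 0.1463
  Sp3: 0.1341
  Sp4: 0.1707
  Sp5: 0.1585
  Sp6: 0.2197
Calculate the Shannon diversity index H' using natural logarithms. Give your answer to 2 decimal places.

Each pᵢ ln pᵢ term (working shown to 4 dp, full precision carried): 0.1707×(-1.7678)=-0.3018, 0.1463×(-1.9221)=-0.2812, 0.1341×(-2.0092)=-0.2694, 0.1707×(-1.7678)=-0.3018, 0.1585×(-1.8420)=-0.2920, 0.2197×(-1.5155)=-0.3330.
Sum = -1.7791, so H' = 1.78.

1.78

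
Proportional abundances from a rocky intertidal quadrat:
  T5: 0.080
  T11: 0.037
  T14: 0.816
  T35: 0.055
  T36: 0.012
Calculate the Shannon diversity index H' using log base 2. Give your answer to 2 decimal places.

1.01

Each pᵢ log₂ pᵢ term (working shown to 4 dp, full precision carried): 0.08×(-3.6439)=-0.2915, 0.037×(-4.7563)=-0.1760, 0.816×(-0.2934)=-0.2394, 0.055×(-4.1844)=-0.2301, 0.012×(-6.3808)=-0.0766.
Sum = -1.0136, so H' = 1.01.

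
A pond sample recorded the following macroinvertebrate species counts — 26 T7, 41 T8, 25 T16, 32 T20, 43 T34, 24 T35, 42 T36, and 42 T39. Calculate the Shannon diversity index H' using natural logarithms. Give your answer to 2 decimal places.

Total N = 26+41+25+32+43+24+42+42 = 275, so the proportions are 0.0945, 0.1491, 0.0909, 0.1164, 0.1564, 0.0873, 0.1527, 0.1527 (working shown to 4 dp, full precision carried).
Each pᵢ ln pᵢ term: 0.0945×(-2.3587)=-0.2230, 0.1491×(-1.9032)=-0.2837, 0.0909×(-2.3979)=-0.2180, 0.1164×(-2.1510)=-0.2503, 0.1564×(-1.8556)=-0.2901, 0.0873×(-2.4387)=-0.2128, 0.1527×(-1.8791)=-0.2870, 0.1527×(-1.8791)=-0.2870.
Sum = -2.0520, so H' = 2.05.

2.05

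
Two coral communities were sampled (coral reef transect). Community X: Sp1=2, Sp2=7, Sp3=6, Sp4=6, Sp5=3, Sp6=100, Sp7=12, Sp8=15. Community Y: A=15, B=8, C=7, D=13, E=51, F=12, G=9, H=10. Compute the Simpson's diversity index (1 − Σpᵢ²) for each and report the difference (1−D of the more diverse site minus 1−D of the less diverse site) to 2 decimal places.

0.24

Community X: N=151, proportions 0.0132, 0.0464, 0.0397, 0.0397, 0.0199, 0.6623, 0.0795, 0.0993, giving 1−D = 0.5394 (working shown to 4 dp, full precision carried).
Community Y: N=125, proportions 0.12, 0.064, 0.056, 0.104, 0.408, 0.096, 0.072, 0.08, giving 1−D = 0.7803.
Difference = |0.5394 − 0.7803| = 0.2409, i.e. 0.24 to 2 decimal places.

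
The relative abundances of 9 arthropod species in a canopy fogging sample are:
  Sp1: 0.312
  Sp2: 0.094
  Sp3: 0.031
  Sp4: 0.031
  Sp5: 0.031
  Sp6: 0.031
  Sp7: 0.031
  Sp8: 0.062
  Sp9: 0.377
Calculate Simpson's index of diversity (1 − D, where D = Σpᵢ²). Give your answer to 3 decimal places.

D = 0.312² + 0.094² + 0.031² + 0.031² + 0.031² + 0.031² + 0.031² + 0.062² + 0.377² = 0.09734 + 0.00884 + 0.00096 + 0.00096 + 0.00096 + 0.00096 + 0.00096 + 0.00384 + 0.14213 = 0.25696 (working shown to 5 dp, full precision carried).
So 1 − D = 0.74304, i.e. 0.743 to 3 decimal places.

0.743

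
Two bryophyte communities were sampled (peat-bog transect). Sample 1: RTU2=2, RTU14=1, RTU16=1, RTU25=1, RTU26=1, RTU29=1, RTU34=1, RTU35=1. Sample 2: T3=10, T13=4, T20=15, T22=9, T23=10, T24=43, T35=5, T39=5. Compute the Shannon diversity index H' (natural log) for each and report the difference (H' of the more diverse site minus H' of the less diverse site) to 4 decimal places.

0.2976

Sample 1: N=9, proportions 0.222222, 0.111111, 0.111111, 0.111111, 0.111111, 0.111111, 0.111111, 0.111111, giving H' = 2.043192 (working shown to 6 dp, full precision carried).
Sample 2: N=101, proportions 0.09901, 0.039604, 0.148515, 0.089109, 0.09901, 0.425743, 0.049505, 0.049505, giving H' = 1.745629.
Difference = |2.043192 − 1.745629| = 0.297563, i.e. 0.2976 to 4 decimal places.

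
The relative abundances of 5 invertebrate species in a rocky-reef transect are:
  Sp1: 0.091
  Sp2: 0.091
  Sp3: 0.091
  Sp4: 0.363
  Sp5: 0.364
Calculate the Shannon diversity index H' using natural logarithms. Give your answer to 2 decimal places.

1.39

Each pᵢ ln pᵢ term (working shown to 4 dp, full precision carried): 0.091×(-2.3969)=-0.2181, 0.091×(-2.3969)=-0.2181, 0.091×(-2.3969)=-0.2181, 0.363×(-1.0134)=-0.3678, 0.364×(-1.0106)=-0.3679.
Sum = -1.3901, so H' = 1.39.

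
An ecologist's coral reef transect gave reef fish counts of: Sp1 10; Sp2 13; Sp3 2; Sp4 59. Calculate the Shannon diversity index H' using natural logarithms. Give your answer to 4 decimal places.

Total N = 10+13+2+59 = 84, so the proportions are 0.119048, 0.154762, 0.02381, 0.702381 (working shown to 6 dp, full precision carried).
Each pᵢ ln pᵢ term: 0.119048×(-2.128232)=-0.253361, 0.154762×(-1.865867)=-0.288765, 0.02381×(-3.737670)=-0.088992, 0.702381×(-0.353279)=-0.248137.
Sum = -0.879255, so H' = 0.8793.

0.8793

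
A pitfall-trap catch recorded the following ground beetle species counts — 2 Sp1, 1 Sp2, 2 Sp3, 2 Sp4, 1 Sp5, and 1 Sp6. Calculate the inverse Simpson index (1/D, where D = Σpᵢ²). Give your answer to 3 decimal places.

5.400

Total N = 2+1+2+2+1+1 = 9, so the proportions are 0.2222222, 0.1111111, 0.2222222, 0.2222222, 0.1111111, 0.1111111 (working shown to 7 dp, full precision carried).
D = 0.2222222² + 0.1111111² + 0.2222222² + 0.2222222² + 0.1111111² + 0.1111111² = 0.0493827 + 0.0123457 + 0.0493827 + 0.0493827 + 0.0123457 + 0.0123457 = 0.1851852.
So 1/D = 5.40000, i.e. 5.400 to 3 decimal places.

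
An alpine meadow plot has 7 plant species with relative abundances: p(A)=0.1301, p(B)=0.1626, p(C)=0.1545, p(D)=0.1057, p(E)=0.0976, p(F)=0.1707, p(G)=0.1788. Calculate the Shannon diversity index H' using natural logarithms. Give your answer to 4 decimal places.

1.9234

Each pᵢ ln pᵢ term (working shown to 6 dp, full precision carried): 0.1301×(-2.039452)=-0.265333, 0.1626×(-1.816462)=-0.295357, 0.1545×(-1.867561)=-0.288538, 0.1057×(-2.247150)=-0.237524, 0.0976×(-2.326878)=-0.227103, 0.1707×(-1.767848)=-0.301772, 0.1788×(-1.721487)=-0.307802.
Sum = -1.923428, so H' = 1.9234.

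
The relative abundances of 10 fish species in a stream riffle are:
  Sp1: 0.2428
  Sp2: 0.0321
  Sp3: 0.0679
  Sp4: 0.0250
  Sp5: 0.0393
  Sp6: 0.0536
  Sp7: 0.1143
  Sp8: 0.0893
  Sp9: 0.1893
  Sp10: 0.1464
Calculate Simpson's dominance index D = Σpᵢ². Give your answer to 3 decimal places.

D = 0.2428² + 0.0321² + 0.0679² + 0.025² + 0.0393² + 0.0536² + 0.1143² + 0.0893² + 0.1893² + 0.1464² = 0.05895 + 0.00103 + 0.00461 + 0.00063 + 0.00154 + 0.00287 + 0.01306 + 0.00797 + 0.03583 + 0.02143 = 0.14794 (working shown to 5 dp, full precision carried).
To 3 decimal places, D = 0.148.

0.148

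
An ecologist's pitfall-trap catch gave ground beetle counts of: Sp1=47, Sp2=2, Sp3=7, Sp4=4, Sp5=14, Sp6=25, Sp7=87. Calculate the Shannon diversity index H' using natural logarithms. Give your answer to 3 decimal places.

1.422

Total N = 47+2+7+4+14+25+87 = 186, so the proportions are 0.25269, 0.01075, 0.03763, 0.02151, 0.07527, 0.13441, 0.46774 (working shown to 5 dp, full precision carried).
Each pᵢ ln pᵢ term: 0.25269×(-1.37560)=-0.34760, 0.01075×(-4.53260)=-0.04874, 0.03763×(-3.27984)=-0.12343, 0.02151×(-3.83945)=-0.08257, 0.07527×(-2.58669)=-0.19470, 0.13441×(-2.00687)=-0.26974, 0.46774×(-0.75984)=-0.35541.
Sum = -1.42218, so H' = 1.422.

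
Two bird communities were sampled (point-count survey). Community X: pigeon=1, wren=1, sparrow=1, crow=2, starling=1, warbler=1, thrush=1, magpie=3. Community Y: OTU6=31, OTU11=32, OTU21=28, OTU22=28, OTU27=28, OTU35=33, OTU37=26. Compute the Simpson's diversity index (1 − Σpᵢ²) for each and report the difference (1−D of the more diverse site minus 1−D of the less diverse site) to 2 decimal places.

Community X: N=11, proportions 0.0909, 0.0909, 0.0909, 0.1818, 0.0909, 0.0909, 0.0909, 0.2727, giving 1−D = 0.8430 (working shown to 4 dp, full precision carried).
Community Y: N=206, proportions 0.1505, 0.1553, 0.1359, 0.1359, 0.1359, 0.1602, 0.1262, giving 1−D = 0.8562.
Difference = |0.8430 − 0.8562| = 0.0132, i.e. 0.01 to 2 decimal places.

0.01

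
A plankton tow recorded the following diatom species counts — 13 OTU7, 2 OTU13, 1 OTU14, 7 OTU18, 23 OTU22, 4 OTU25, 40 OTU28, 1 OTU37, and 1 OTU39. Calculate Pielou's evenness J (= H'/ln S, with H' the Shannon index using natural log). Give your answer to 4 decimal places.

0.7046

Total N = 13+2+1+7+23+4+40+1+1 = 92, so the proportions are 0.141304, 0.021739, 0.01087, 0.076087, 0.25, 0.043478, 0.434783, 0.01087, 0.01087 (working shown to 6 dp, full precision carried).
H' = −Σ pᵢ ln pᵢ = −((-0.276510) + (-0.083231) + (-0.049150) + (-0.195991) + (-0.346574) + (-0.136326) + (-0.362134) + (-0.049150) + (-0.049150)) = 1.548215.
With S = 9 species, ln S = 2.197225, so J = 1.548215/2.197225 = 0.704623, i.e. 0.7046 to 4 decimal places.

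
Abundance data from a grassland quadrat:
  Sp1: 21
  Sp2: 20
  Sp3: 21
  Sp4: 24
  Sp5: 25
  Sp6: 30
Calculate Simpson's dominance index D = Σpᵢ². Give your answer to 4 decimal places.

0.1702

Total N = 21+20+21+24+25+30 = 141, so the proportions are 0.148936, 0.141844, 0.148936, 0.170213, 0.177305, 0.212766 (working shown to 6 dp, full precision carried).
D = 0.148936² + 0.141844² + 0.148936² + 0.170213² + 0.177305² + 0.212766² = 0.022182 + 0.020120 + 0.022182 + 0.028972 + 0.031437 + 0.045269 = 0.170162.
To 4 decimal places, D = 0.1702.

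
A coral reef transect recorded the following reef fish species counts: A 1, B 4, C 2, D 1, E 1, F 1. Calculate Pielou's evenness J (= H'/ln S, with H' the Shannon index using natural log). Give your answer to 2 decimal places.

Total N = 1+4+2+1+1+1 = 10, so the proportions are 0.1, 0.4, 0.2, 0.1, 0.1, 0.1 (working shown to 4 dp, full precision carried).
H' = −Σ pᵢ ln pᵢ = −((-0.2303) + (-0.3665) + (-0.3219) + (-0.2303) + (-0.2303) + (-0.2303)) = 1.6094.
With S = 6 species, ln S = 1.7918, so J = 1.6094/1.7918 = 0.8982, i.e. 0.90 to 2 decimal places.

0.90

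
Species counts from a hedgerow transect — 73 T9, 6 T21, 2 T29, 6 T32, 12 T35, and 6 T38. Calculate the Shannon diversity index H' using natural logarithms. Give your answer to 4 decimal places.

1.0667

Total N = 73+6+2+6+12+6 = 105, so the proportions are 0.695238, 0.057143, 0.019048, 0.057143, 0.114286, 0.057143 (working shown to 6 dp, full precision carried).
Each pᵢ ln pᵢ term: 0.695238×(-0.363501)=-0.252720, 0.057143×(-2.862201)=-0.163554, 0.019048×(-3.960813)=-0.075444, 0.057143×(-2.862201)=-0.163554, 0.114286×(-2.169054)=-0.247892, 0.057143×(-2.862201)=-0.163554.
Sum = -1.066719, so H' = 1.0667.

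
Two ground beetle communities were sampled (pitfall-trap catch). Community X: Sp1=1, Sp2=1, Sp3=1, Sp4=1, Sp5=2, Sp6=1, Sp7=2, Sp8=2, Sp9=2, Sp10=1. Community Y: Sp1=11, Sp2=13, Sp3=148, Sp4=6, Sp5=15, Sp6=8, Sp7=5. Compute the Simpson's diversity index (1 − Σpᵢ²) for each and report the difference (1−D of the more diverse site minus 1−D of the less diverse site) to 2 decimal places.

0.42

Community X: N=14, proportions 0.0714, 0.0714, 0.0714, 0.0714, 0.1429, 0.0714, 0.1429, 0.1429, 0.1429, 0.0714, giving 1−D = 0.8878 (working shown to 4 dp, full precision carried).
Community Y: N=206, proportions 0.0534, 0.0631, 0.7184, 0.0291, 0.0728, 0.0388, 0.0243, giving 1−D = 0.4688.
Difference = |0.8878 − 0.4688| = 0.4190, i.e. 0.42 to 2 decimal places.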